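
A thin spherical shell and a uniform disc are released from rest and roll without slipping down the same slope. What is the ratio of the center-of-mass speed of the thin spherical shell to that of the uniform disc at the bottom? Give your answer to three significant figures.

v_ratio ≈ 0.949

Each satisfies Mgh = ½(1+k)Mv² with k = I/(MR²), so v ∝ 1/√(1+k).
For the thin spherical shell k = 2/3; for the uniform disc k = 0.5.
v₁/v₂ = √((1+k₂)/(1+k₁)) = √(1.5/1.667) ≈ 0.949.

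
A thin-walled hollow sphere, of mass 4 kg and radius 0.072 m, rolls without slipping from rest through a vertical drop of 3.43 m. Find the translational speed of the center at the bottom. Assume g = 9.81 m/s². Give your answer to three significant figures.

v ≈ 6.35 m/s

The moment of inertia is (2/3)MR², giving k ≡ I/(MR²) = 2/3.
Pure rolling means v = ωR; then KE = ½Mv² + ½I(v/R)² = ½(1+k)Mv² = (5/6)Mv².
Setting Mgh = (5/6)Mv² gives v = √(2gh/(1+k)) = √(2·9.81·3.43/1.667) ≈ 6.35 m/s.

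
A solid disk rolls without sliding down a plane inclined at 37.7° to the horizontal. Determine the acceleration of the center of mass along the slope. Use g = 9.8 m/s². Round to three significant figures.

The moment of inertia is (1/2)MR², giving k ≡ I/(MR²) = 0.5.
Translational: Mg sinθ − f = Ma. Rotational about the CM: fR = Iα = kMRa, so f = kMa.
Eliminating f: Mg sinθ = (1+k)Ma, so a = g sinθ/(1+k) = 9.8 × sin37.7° / 1.5 ≈ 4.00 m/s².

a ≈ 4.00 m/s²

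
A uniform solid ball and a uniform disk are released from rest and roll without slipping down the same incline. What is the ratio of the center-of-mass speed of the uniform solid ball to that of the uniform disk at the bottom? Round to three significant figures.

v_ratio ≈ 1.04

Each satisfies Mgh = ½(1+k)Mv² with k = I/(MR²), so v ∝ 1/√(1+k).
For the uniform solid ball k = 0.4; for the uniform disk k = 0.5.
v₁/v₂ = √((1+k₂)/(1+k₁)) = √(1.5/1.4) ≈ 1.04.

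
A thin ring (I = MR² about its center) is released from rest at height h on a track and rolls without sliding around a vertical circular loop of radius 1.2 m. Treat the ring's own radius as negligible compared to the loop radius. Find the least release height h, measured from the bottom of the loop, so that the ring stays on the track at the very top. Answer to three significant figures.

h_min ≈ 3.60 m

Here I = MR², so the shape factor k = I/(MR²) = 1.
At the top, contact is just lost when gravity alone supplies the centripetal force: Mg = Mv_top²/r, i.e. v_top² = gr.
With ω = v/R, the kinetic energy at speed v is ½(1+k)Mv² = Mv².
Energy conservation from release (height h) to the top (height 2r): Mgh = Mg(2r) + M·gr.
Thus h_min = 2r + (1+k)r/2 = r(2 + 2/2) = 1.2 × 3 ≈ 3.60 m.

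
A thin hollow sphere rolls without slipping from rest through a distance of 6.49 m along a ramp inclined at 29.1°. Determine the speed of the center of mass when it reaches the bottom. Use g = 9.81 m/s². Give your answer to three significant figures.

With I = (2/3)MR², the ratio k = I/(MR²) is 2/3.
Rolling without slipping gives ω = v/R, so the total kinetic energy is ½Mv² + ½Iω² = ½(1+k)Mv² = (5/6)Mv².
The vertical drop is h = L sinθ = 6.49 × sin29.1° = 3.156 m.
Energy conservation: Mgh = (5/6)Mv², so v = √(2gh/(1+k)) = √(2 × 9.81 × 3.156 / 1.667) ≈ 6.10 m/s.

v ≈ 6.10 m/s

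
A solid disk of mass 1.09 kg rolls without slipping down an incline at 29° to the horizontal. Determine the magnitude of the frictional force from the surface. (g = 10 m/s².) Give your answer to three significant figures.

f ≈ 1.76 N

Here I = (1/2)MR², so the shape factor k = I/(MR²) = 0.5.
Along the incline Mg sinθ − f = Ma, and torque about the center fR = Iα = kMR²(a/R) gives f = kMa.
Combining, a = g sinθ/(1+k) and f = kMa = kMg sinθ/(1+k).
f = 0.5 × 1.09 × 10 × sin29° / 1.5 ≈ 1.76 N.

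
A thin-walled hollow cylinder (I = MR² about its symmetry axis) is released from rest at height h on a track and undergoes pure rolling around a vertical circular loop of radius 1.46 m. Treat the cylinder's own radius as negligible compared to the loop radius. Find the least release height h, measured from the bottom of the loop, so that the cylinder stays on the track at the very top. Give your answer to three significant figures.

With I = MR², the ratio k = I/(MR²) is 1.
At the top, contact is just lost when gravity alone supplies the centripetal force: Mg = Mv_top²/r, i.e. v_top² = gr.
With ω = v/R, the kinetic energy at speed v is ½(1+k)Mv² = Mv².
Energy conservation from release (height h) to the top (height 2r): Mgh = Mg(2r) + M·gr.
Thus h_min = 2r + (1+k)r/2 = r(2 + 2/2) = 1.46 × 3 ≈ 4.38 m.

h_min ≈ 4.38 m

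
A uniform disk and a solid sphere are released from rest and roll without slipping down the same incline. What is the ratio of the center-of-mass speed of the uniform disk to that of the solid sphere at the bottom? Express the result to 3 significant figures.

Each satisfies Mgh = ½(1+k)Mv² with k = I/(MR²), so v ∝ 1/√(1+k).
For the uniform disk k = 0.5; for the solid sphere k = 0.4.
v₁/v₂ = √((1+k₂)/(1+k₁)) = √(1.4/1.5) ≈ 0.966.

v_ratio ≈ 0.966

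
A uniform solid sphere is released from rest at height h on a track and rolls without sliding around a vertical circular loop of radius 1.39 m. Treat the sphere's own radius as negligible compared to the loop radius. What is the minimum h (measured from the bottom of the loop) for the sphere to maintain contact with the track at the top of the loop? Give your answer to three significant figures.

h_min ≈ 3.75 m

Here I = (2/5)MR², so the shape factor k = I/(MR²) = 0.4.
At the top, contact is just lost when gravity alone supplies the centripetal force: Mg = Mv_top²/r, i.e. v_top² = gr.
With ω = v/R, the kinetic energy at speed v is ½(1+k)Mv² = (7/10)Mv².
Energy conservation from release (height h) to the top (height 2r): Mgh = Mg(2r) + (7/10)M·gr.
Thus h_min = 2r + (1+k)r/2 = r(2 + 1.4/2) = 1.39 × 2.7 ≈ 3.75 m.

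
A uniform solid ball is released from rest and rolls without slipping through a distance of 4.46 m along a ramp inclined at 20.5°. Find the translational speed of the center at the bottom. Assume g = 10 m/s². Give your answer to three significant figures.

v ≈ 4.72 m/s

The moment of inertia is (2/5)MR², giving k ≡ I/(MR²) = 0.4.
Since it rolls without slipping, ω = v/R and KE = ½Mv² + ½Iω² = ½(1+k)Mv² = (7/10)Mv².
The vertical drop is h = L sinθ = 4.46 × sin20.5° = 1.562 m.
Energy conservation: Mgh = (7/10)Mv², so v = √(2gh/(1+k)) = √(2 × 10 × 1.562 / 1.4) ≈ 4.72 m/s.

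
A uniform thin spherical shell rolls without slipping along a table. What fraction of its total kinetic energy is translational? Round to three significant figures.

fraction ≈ 0.600

Here I = (2/3)MR², so the shape factor k = I/(MR²) = 2/3.
With ω = v/R, KE_trans = ½Mv² and KE_rot = ½Iω² = ½kMv², so KE_total = ½(1+k)Mv².
The translational fraction is therefore 1/(1+k) = 1/1.667 ≈ 0.600.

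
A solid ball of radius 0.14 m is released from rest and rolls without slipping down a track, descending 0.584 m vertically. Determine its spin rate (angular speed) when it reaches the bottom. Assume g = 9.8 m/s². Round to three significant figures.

ω ≈ 20.4 rad/s

Here I = (2/5)MR², so the shape factor k = I/(MR²) = 0.4.
Rolling without slipping gives ω = v/R, so the total kinetic energy is ½Mv² + ½Iω² = ½(1+k)Mv² = (7/10)Mv².
Energy conservation Mgh = ½(1+k)Mv² gives v = √(2gh/(1+k)) = √(2 × 9.8 × 0.584 / 1.4) = 2.859 m/s.
Then ω = v/R = 2.859 / 0.14 ≈ 20.4 rad/s.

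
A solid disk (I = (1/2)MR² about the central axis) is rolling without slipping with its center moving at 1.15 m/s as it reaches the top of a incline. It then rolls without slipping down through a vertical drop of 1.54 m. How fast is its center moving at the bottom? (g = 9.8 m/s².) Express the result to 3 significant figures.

For this body I = (1/2)MR², i.e. k = I/(MR²) = 0.5.
Pure rolling means v = ωR; then KE = ½Mv² + ½I(v/R)² = ½(1+k)Mv² = (3/4)Mv².
Energy conservation: (3/4)Mv₀² + Mgh = (3/4)Mv², so v² = v₀² + 2gh/(1+k).
v = √(1.15² + 2×9.8×1.54/1.5) = √21.45 ≈ 4.63 m/s.

v ≈ 4.63 m/s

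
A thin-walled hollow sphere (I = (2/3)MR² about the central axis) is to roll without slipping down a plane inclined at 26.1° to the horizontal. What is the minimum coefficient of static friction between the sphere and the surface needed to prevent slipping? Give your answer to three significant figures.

Here I = (2/3)MR², so the shape factor k = I/(MR²) = 2/3.
Newton's second law down the slope: Mg sinθ − f = Ma. The torque equation fR = Iα (with α = a/R) gives f = kMa.
These give a = g sinθ/(1+k) and the required friction f = kMg sinθ/(1+k).
The normal force is N = Mg cosθ, so μ_min = f/N = k tanθ/(1+k).
μ_min = (2/3) × tan26.1° / 1.667 ≈ 0.196.

μ_min ≈ 0.196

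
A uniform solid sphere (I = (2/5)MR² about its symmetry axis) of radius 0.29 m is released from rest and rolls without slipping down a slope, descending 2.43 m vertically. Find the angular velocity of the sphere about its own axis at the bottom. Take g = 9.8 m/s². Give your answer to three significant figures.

For this body I = (2/5)MR², i.e. k = I/(MR²) = 0.4.
Rolling without slipping gives ω = v/R, so the total kinetic energy is ½Mv² + ½Iω² = ½(1+k)Mv² = (7/10)Mv².
Energy conservation Mgh = ½(1+k)Mv² gives v = √(2gh/(1+k)) = √(2 × 9.8 × 2.43 / 1.4) = 5.833 m/s.
Then ω = v/R = 5.833 / 0.29 ≈ 20.1 rad/s.

ω ≈ 20.1 rad/s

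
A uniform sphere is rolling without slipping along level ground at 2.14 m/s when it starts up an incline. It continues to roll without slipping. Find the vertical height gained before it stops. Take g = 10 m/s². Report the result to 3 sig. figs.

With I = (2/5)MR², the ratio k = I/(MR²) is 0.4.
Rolling without slipping gives ω = v/R, so the total kinetic energy is ½Mv² + ½Iω² = ½(1+k)Mv² = (7/10)Mv².
At the top the kinetic energy is zero, so (7/10)Mv₀² = Mgh.
Thus h = (1+k)v₀²/(2g) = 1.4 × 2.14² / (2 × 10) ≈ 0.321 m.

h ≈ 0.321 m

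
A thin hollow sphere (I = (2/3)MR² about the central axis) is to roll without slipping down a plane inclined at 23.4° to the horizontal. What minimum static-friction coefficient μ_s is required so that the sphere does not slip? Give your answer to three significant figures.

μ_min ≈ 0.173

Here I = (2/3)MR², so the shape factor k = I/(MR²) = 2/3.
Newton's second law down the slope: Mg sinθ − f = Ma. The torque equation fR = Iα (with α = a/R) gives f = kMa.
These give a = g sinθ/(1+k) and the required friction f = kMg sinθ/(1+k).
With N = Mg cosθ, the no-slip condition f ≤ μN gives μ_min = f/N = k tanθ/(1+k).
μ_min = (2/3) × tan23.4° / 1.667 ≈ 0.173.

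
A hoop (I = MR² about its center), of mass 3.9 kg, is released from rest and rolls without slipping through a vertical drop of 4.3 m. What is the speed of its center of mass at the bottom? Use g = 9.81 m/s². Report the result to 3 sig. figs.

v ≈ 6.49 m/s

The moment of inertia is MR², giving k ≡ I/(MR²) = 1.
The rolling condition ω = v/R makes the rotational term ½I(v/R)² = ½kMv², so KE_total = ½(1+k)Mv² = Mv².
Energy conservation: Mgh = Mv², so v = √(2gh/(1+k)) = √(2 × 9.81 × 4.3 / 2) ≈ 6.49 m/s.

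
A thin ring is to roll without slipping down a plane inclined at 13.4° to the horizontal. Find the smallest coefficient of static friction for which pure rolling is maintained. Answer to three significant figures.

For this body I = MR², i.e. k = I/(MR²) = 1.
Translational: Mg sinθ − f = Ma. Rotational about the CM: fR = Iα = kMRa, so f = kMa.
These give a = g sinθ/(1+k) and the required friction f = kMg sinθ/(1+k).
The normal force is N = Mg cosθ, so μ_min = f/N = k tanθ/(1+k).
μ_min = 1 × tan13.4° / 2 ≈ 0.119.

μ_min ≈ 0.119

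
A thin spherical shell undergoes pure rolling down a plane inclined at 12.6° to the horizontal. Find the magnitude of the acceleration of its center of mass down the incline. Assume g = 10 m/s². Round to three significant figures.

The moment of inertia is (2/3)MR², giving k ≡ I/(MR²) = 2/3.
Newton's second law down the slope: Mg sinθ − f = Ma. The torque equation fR = Iα (with α = a/R) gives f = kMa.
Eliminating f: Mg sinθ = (1+k)Ma, so a = g sinθ/(1+k) = 10 × sin12.6° / 1.667 ≈ 1.31 m/s².

a ≈ 1.31 m/s²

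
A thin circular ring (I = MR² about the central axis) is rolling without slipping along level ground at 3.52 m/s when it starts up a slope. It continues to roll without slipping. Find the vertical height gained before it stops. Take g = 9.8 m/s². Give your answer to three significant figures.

h ≈ 1.26 m

The moment of inertia is MR², giving k ≡ I/(MR²) = 1.
Rolling without slipping gives ω = v/R, so the total kinetic energy is ½Mv² + ½Iω² = ½(1+k)Mv² = Mv².
At the top the kinetic energy is zero, so Mv₀² = Mgh.
Thus h = (1+k)v₀²/(2g) = 2 × 3.52² / (2 × 9.8) ≈ 1.26 m.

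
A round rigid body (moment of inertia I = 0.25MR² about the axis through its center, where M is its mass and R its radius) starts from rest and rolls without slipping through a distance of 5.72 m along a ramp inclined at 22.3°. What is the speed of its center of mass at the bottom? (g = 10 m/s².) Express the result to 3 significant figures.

The moment of inertia is 0.25MR², giving k ≡ I/(MR²) = 0.25.
Since it rolls without slipping, ω = v/R and KE = ½Mv² + ½Iω² = ½(1+k)Mv² = (5/8)Mv².
The vertical drop is h = L sinθ = 5.72 × sin22.3° = 2.17 m.
Energy conservation: Mgh = (5/8)Mv², so v = √(2gh/(1+k)) = √(2 × 10 × 2.17 / 1.25) ≈ 5.89 m/s.

v ≈ 5.89 m/s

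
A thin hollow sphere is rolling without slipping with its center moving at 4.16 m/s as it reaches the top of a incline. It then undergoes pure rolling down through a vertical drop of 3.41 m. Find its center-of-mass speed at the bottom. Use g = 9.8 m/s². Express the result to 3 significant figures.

The moment of inertia is (2/3)MR², giving k ≡ I/(MR²) = 2/3.
The rolling condition ω = v/R makes the rotational term ½I(v/R)² = ½kMv², so KE_total = ½(1+k)Mv² = (5/6)Mv².
Conserving energy between top and bottom: (5/6)Mv² = (5/6)Mv₀² + Mgh, hence v² = v₀² + 2gh/(1+k).
v = √(4.16² + 2×9.8×3.41/1.667) = √57.41 ≈ 7.58 m/s.

v ≈ 7.58 m/s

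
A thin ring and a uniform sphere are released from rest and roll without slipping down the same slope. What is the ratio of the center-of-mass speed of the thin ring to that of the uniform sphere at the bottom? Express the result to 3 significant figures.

Each satisfies Mgh = ½(1+k)Mv² with k = I/(MR²), so v ∝ 1/√(1+k).
For the thin ring k = 1; for the uniform sphere k = 0.4.
v₁/v₂ = √((1+k₂)/(1+k₁)) = √(1.4/2) ≈ 0.837.

v_ratio ≈ 0.837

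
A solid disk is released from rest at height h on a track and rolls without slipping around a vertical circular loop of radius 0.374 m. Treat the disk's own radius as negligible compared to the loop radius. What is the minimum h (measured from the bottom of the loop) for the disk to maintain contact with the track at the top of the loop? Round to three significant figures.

With I = (1/2)MR², the ratio k = I/(MR²) is 0.5.
At the top of the loop, the minimum-contact condition is Mg = Mv_top²/r, so v_top² = gr.
With ω = v/R, the kinetic energy at speed v is ½(1+k)Mv² = (3/4)Mv².
Energy conservation from release (height h) to the top (height 2r): Mgh = Mg(2r) + (3/4)M·gr.
Thus h_min = 2r + (1+k)r/2 = r(2 + 1.5/2) = 0.374 × 2.75 ≈ 1.03 m.

h_min ≈ 1.03 m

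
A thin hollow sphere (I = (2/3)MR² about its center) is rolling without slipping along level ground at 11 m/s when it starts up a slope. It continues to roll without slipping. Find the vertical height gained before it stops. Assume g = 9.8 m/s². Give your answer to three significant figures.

h ≈ 10.3 m

Here I = (2/3)MR², so the shape factor k = I/(MR²) = 2/3.
The rolling condition ω = v/R makes the rotational term ½I(v/R)² = ½kMv², so KE_total = ½(1+k)Mv² = (5/6)Mv².
At the top the kinetic energy is zero, so (5/6)Mv₀² = Mgh.
Thus h = (1+k)v₀²/(2g) = 1.667 × 11² / (2 × 9.8) ≈ 10.3 m.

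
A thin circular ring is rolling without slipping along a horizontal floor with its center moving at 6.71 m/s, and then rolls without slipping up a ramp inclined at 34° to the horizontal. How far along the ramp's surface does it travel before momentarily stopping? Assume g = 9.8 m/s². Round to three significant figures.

With I = MR², the ratio k = I/(MR²) is 1.
Since it rolls without slipping, ω = v/R and KE = ½Mv² + ½Iω² = ½(1+k)Mv² = Mv².
Setting this equal to Mgh gives the vertical rise h = (1+k)v₀²/(2g) = 2×6.71²/(2×9.8) = 4.594 m.
The distance along the slope is d = h/sinθ = 4.594/sin34° ≈ 8.22 m.

d ≈ 8.22 m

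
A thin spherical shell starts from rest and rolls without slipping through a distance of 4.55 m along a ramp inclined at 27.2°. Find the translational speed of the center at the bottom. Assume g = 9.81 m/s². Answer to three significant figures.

The moment of inertia is (2/3)MR², giving k ≡ I/(MR²) = 2/3.
Pure rolling means v = ωR; then KE = ½Mv² + ½I(v/R)² = ½(1+k)Mv² = (5/6)Mv².
The vertical drop is h = L sinθ = 4.55 × sin27.2° = 2.08 m.
Setting Mgh = (5/6)Mv² gives v = √(2gh/(1+k)) = √(2·9.81·2.08/1.667) ≈ 4.95 m/s.

v ≈ 4.95 m/s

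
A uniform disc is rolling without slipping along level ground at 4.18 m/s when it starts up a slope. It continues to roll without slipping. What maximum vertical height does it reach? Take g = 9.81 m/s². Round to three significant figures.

For this body I = (1/2)MR², i.e. k = I/(MR²) = 0.5.
Pure rolling means v = ωR; then KE = ½Mv² + ½I(v/R)² = ½(1+k)Mv² = (3/4)Mv².
At the top the kinetic energy is zero, so (3/4)Mv₀² = Mgh.
Thus h = (1+k)v₀²/(2g) = 1.5 × 4.18² / (2 × 9.81) ≈ 1.34 m.

h ≈ 1.34 m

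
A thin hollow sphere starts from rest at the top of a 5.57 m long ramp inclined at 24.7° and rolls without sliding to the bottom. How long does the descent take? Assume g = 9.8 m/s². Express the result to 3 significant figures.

With I = (2/3)MR², the ratio k = I/(MR²) is 2/3.
Translational: Mg sinθ − f = Ma. Rotational about the CM: fR = Iα = kMRa, so f = kMa.
Hence a = g sinθ/(1+k) = 9.8×sin24.7°/1.667 = 2.457 m/s².
With constant a from rest, t = √(2L/a) = √(2·5.57/2.457) ≈ 2.13 s.

t ≈ 2.13 s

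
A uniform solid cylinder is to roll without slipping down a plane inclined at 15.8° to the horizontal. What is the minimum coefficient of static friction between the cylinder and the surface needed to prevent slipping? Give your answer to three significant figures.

The moment of inertia is (1/2)MR², giving k ≡ I/(MR²) = 0.5.
Newton's second law down the slope: Mg sinθ − f = Ma. The torque equation fR = Iα (with α = a/R) gives f = kMa.
These give a = g sinθ/(1+k) and the required friction f = kMg sinθ/(1+k).
With N = Mg cosθ, the no-slip condition f ≤ μN gives μ_min = f/N = k tanθ/(1+k).
μ_min = 0.5 × tan15.8° / 1.5 ≈ 0.0943.

μ_min ≈ 0.0943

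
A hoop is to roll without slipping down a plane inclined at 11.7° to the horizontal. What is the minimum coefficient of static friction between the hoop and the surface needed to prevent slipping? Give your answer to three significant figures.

The moment of inertia is MR², giving k ≡ I/(MR²) = 1.
Translational: Mg sinθ − f = Ma. Rotational about the CM: fR = Iα = kMRa, so f = kMa.
These give a = g sinθ/(1+k) and the required friction f = kMg sinθ/(1+k).
With N = Mg cosθ, the no-slip condition f ≤ μN gives μ_min = f/N = k tanθ/(1+k).
μ_min = 1 × tan11.7° / 2 ≈ 0.104.

μ_min ≈ 0.104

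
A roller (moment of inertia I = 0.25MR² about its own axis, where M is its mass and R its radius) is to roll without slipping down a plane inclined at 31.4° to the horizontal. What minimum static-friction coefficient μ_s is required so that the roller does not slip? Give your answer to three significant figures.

The moment of inertia is 0.25MR², giving k ≡ I/(MR²) = 0.25.
Newton's second law down the slope: Mg sinθ − f = Ma. The torque equation fR = Iα (with α = a/R) gives f = kMa.
These give a = g sinθ/(1+k) and the required friction f = kMg sinθ/(1+k).
The normal force is N = Mg cosθ, so μ_min = f/N = k tanθ/(1+k).
μ_min = 0.25 × tan31.4° / 1.25 ≈ 0.122.

μ_min ≈ 0.122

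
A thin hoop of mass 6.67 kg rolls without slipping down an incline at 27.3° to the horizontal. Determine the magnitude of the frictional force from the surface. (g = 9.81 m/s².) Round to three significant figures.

f ≈ 15.0 N

Here I = MR², so the shape factor k = I/(MR²) = 1.
Newton's second law down the slope: Mg sinθ − f = Ma. The torque equation fR = Iα (with α = a/R) gives f = kMa.
Combining, a = g sinθ/(1+k) and f = kMa = kMg sinθ/(1+k).
f = 1 × 6.67 × 9.81 × sin27.3° / 2 ≈ 15.0 N.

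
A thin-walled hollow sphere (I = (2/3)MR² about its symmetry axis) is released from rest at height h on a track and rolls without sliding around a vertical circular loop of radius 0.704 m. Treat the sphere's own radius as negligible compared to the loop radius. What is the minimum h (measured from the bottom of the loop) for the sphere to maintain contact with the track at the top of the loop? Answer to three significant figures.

Here I = (2/3)MR², so the shape factor k = I/(MR²) = 2/3.
At the top, contact is just lost when gravity alone supplies the centripetal force: Mg = Mv_top²/r, i.e. v_top² = gr.
With ω = v/R, the kinetic energy at speed v is ½(1+k)Mv² = (5/6)Mv².
Energy conservation from release (height h) to the top (height 2r): Mgh = Mg(2r) + (5/6)M·gr.
Thus h_min = 2r + (1+k)r/2 = r(2 + 1.667/2) = 0.704 × 2.833 ≈ 1.99 m.

h_min ≈ 1.99 m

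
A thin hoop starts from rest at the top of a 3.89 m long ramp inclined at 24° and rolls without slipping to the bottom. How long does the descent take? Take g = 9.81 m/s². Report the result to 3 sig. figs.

The moment of inertia is MR², giving k ≡ I/(MR²) = 1.
Along the incline Mg sinθ − f = Ma, and torque about the center fR = Iα = kMR²(a/R) gives f = kMa.
Hence a = g sinθ/(1+k) = 9.81×sin24°/2 = 1.995 m/s².
With constant a from rest, t = √(2L/a) = √(2·3.89/1.995) ≈ 1.97 s.

t ≈ 1.97 s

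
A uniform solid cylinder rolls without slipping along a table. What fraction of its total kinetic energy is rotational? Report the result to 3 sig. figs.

fraction ≈ 0.333

Here I = (1/2)MR², so the shape factor k = I/(MR²) = 0.5.
Since ω = v/R, the translational part is ½Mv² and the rotational part is ½I(v/R)² = ½kMv²; the total is ½(1+k)Mv².
The rotational fraction is therefore k/(1+k) = 0.5/1.5 ≈ 0.333.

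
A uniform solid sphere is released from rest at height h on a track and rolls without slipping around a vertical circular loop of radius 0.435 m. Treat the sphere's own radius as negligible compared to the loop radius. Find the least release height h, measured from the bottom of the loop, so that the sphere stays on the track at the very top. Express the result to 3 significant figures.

h_min ≈ 1.17 m

Here I = (2/5)MR², so the shape factor k = I/(MR²) = 0.4.
At the top of the loop, the minimum-contact condition is Mg = Mv_top²/r, so v_top² = gr.
With ω = v/R, the kinetic energy at speed v is ½(1+k)Mv² = (7/10)Mv².
Energy conservation from release (height h) to the top (height 2r): Mgh = Mg(2r) + (7/10)M·gr.
Thus h_min = 2r + (1+k)r/2 = r(2 + 1.4/2) = 0.435 × 2.7 ≈ 1.17 m.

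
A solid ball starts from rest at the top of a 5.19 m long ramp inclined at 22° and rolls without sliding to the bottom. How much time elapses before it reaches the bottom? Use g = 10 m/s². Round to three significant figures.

t ≈ 1.97 s

The moment of inertia is (2/5)MR², giving k ≡ I/(MR²) = 0.4.
Newton's second law down the slope: Mg sinθ − f = Ma. The torque equation fR = Iα (with α = a/R) gives f = kMa.
Hence a = g sinθ/(1+k) = 10×sin22°/1.4 = 2.676 m/s².
With constant a from rest, t = √(2L/a) = √(2·5.19/2.676) ≈ 1.97 s.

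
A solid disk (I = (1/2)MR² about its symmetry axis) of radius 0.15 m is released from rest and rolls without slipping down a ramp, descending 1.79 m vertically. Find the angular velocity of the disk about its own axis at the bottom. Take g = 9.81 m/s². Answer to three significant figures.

ω ≈ 32.3 rad/s

With I = (1/2)MR², the ratio k = I/(MR²) is 0.5.
Since it rolls without slipping, ω = v/R and KE = ½Mv² + ½Iω² = ½(1+k)Mv² = (3/4)Mv².
Energy conservation Mgh = ½(1+k)Mv² gives v = √(2gh/(1+k)) = √(2 × 9.81 × 1.79 / 1.5) = 4.839 m/s.
The angular speed follows from ω = v/R = 4.839/0.15 ≈ 32.3 rad/s.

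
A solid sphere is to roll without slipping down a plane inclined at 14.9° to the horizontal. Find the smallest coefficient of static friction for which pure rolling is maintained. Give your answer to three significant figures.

For this body I = (2/5)MR², i.e. k = I/(MR²) = 0.4.
Along the incline Mg sinθ − f = Ma, and torque about the center fR = Iα = kMR²(a/R) gives f = kMa.
These give a = g sinθ/(1+k) and the required friction f = kMg sinθ/(1+k).
With N = Mg cosθ, the no-slip condition f ≤ μN gives μ_min = f/N = k tanθ/(1+k).
μ_min = 0.4 × tan14.9° / 1.4 ≈ 0.0760.

μ_min ≈ 0.0760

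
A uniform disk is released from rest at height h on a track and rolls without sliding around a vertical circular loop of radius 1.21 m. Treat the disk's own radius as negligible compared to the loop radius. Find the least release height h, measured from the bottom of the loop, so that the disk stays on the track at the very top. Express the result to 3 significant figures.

With I = (1/2)MR², the ratio k = I/(MR²) is 0.5.
At the top of the loop, the minimum-contact condition is Mg = Mv_top²/r, so v_top² = gr.
With ω = v/R, the kinetic energy at speed v is ½(1+k)Mv² = (3/4)Mv².
Energy conservation from release (height h) to the top (height 2r): Mgh = Mg(2r) + (3/4)M·gr.
Thus h_min = 2r + (1+k)r/2 = r(2 + 1.5/2) = 1.21 × 2.75 ≈ 3.33 m.

h_min ≈ 3.33 m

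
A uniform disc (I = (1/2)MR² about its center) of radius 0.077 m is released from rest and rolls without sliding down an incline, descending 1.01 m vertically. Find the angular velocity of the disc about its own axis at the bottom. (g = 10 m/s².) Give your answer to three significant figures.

Here I = (1/2)MR², so the shape factor k = I/(MR²) = 0.5.
Pure rolling means v = ωR; then KE = ½Mv² + ½I(v/R)² = ½(1+k)Mv² = (3/4)Mv².
Energy conservation Mgh = ½(1+k)Mv² gives v = √(2gh/(1+k)) = √(2 × 10 × 1.01 / 1.5) = 3.67 m/s.
Then ω = v/R = 3.67 / 0.077 ≈ 47.7 rad/s.

ω ≈ 47.7 rad/s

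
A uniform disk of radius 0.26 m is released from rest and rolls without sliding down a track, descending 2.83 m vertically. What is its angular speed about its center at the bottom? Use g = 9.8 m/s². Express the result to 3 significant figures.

ω ≈ 23.4 rad/s

The moment of inertia is (1/2)MR², giving k ≡ I/(MR²) = 0.5.
Rolling without slipping gives ω = v/R, so the total kinetic energy is ½Mv² + ½Iω² = ½(1+k)Mv² = (3/4)Mv².
Energy conservation Mgh = ½(1+k)Mv² gives v = √(2gh/(1+k)) = √(2 × 9.8 × 2.83 / 1.5) = 6.081 m/s.
The angular speed follows from ω = v/R = 6.081/0.26 ≈ 23.4 rad/s.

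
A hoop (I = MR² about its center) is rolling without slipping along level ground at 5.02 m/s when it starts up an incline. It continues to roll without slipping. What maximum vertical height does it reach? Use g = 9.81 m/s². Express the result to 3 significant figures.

Here I = MR², so the shape factor k = I/(MR²) = 1.
Since it rolls without slipping, ω = v/R and KE = ½Mv² + ½Iω² = ½(1+k)Mv² = Mv².
All of this converts to potential energy at the highest point: Mv₀² = Mgh.
Thus h = (1+k)v₀²/(2g) = 2 × 5.02² / (2 × 9.81) ≈ 2.57 m.

h ≈ 2.57 m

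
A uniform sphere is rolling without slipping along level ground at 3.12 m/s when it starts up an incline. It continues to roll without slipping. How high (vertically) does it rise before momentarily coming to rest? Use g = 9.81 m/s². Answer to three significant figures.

With I = (2/5)MR², the ratio k = I/(MR²) is 0.4.
Rolling without slipping gives ω = v/R, so the total kinetic energy is ½Mv² + ½Iω² = ½(1+k)Mv² = (7/10)Mv².
At the top the kinetic energy is zero, so (7/10)Mv₀² = Mgh.
Thus h = (1+k)v₀²/(2g) = 1.4 × 3.12² / (2 × 9.81) ≈ 0.695 m.

h ≈ 0.695 m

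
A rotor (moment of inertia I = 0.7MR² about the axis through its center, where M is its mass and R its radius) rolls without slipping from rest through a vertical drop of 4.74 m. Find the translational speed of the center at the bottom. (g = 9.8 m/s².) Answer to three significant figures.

For this body I = 0.7MR², i.e. k = I/(MR²) = 0.7.
Pure rolling means v = ωR; then KE = ½Mv² + ½I(v/R)² = ½(1+k)Mv² = (17/20)Mv².
Energy conservation: Mgh = (17/20)Mv², so v = √(2gh/(1+k)) = √(2 × 9.8 × 4.74 / 1.7) ≈ 7.39 m/s.

v ≈ 7.39 m/s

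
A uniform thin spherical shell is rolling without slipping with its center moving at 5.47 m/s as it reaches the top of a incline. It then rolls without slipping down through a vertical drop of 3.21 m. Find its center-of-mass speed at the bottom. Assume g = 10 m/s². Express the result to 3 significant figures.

The moment of inertia is (2/3)MR², giving k ≡ I/(MR²) = 2/3.
The rolling condition ω = v/R makes the rotational term ½I(v/R)² = ½kMv², so KE_total = ½(1+k)Mv² = (5/6)Mv².
Energy conservation: (5/6)Mv₀² + Mgh = (5/6)Mv², so v² = v₀² + 2gh/(1+k).
v = √(5.47² + 2×10×3.21/1.667) = √68.44 ≈ 8.27 m/s.

v ≈ 8.27 m/s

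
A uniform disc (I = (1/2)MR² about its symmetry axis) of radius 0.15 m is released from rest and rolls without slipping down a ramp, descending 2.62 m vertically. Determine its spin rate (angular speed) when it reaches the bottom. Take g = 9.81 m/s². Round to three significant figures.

With I = (1/2)MR², the ratio k = I/(MR²) is 0.5.
The rolling condition ω = v/R makes the rotational term ½I(v/R)² = ½kMv², so KE_total = ½(1+k)Mv² = (3/4)Mv².
Energy conservation Mgh = ½(1+k)Mv² gives v = √(2gh/(1+k)) = √(2 × 9.81 × 2.62 / 1.5) = 5.854 m/s.
Then ω = v/R = 5.854 / 0.15 ≈ 39.0 rad/s.

ω ≈ 39.0 rad/s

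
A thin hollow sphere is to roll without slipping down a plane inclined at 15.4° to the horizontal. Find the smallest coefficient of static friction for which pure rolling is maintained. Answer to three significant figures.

The moment of inertia is (2/3)MR², giving k ≡ I/(MR²) = 2/3.
Along the incline Mg sinθ − f = Ma, and torque about the center fR = Iα = kMR²(a/R) gives f = kMa.
These give a = g sinθ/(1+k) and the required friction f = kMg sinθ/(1+k).
With N = Mg cosθ, the no-slip condition f ≤ μN gives μ_min = f/N = k tanθ/(1+k).
μ_min = (2/3) × tan15.4° / 1.667 ≈ 0.110.

μ_min ≈ 0.110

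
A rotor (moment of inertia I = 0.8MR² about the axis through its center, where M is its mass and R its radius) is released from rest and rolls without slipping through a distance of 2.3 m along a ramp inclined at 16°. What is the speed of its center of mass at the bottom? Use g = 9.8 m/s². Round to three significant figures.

For this body I = 0.8MR², i.e. k = I/(MR²) = 0.8.
Rolling without slipping gives ω = v/R, so the total kinetic energy is ½Mv² + ½Iω² = ½(1+k)Mv² = (9/10)Mv².
The vertical drop is h = L sinθ = 2.3 × sin16° = 0.634 m.
Setting Mgh = (9/10)Mv² gives v = √(2gh/(1+k)) = √(2·9.8·0.634/1.8) ≈ 2.63 m/s.

v ≈ 2.63 m/s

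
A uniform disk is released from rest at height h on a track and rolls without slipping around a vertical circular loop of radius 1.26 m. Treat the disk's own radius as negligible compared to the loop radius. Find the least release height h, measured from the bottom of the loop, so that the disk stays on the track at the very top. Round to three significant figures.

Here I = (1/2)MR², so the shape factor k = I/(MR²) = 0.5.
At the top, contact is just lost when gravity alone supplies the centripetal force: Mg = Mv_top²/r, i.e. v_top² = gr.
With ω = v/R, the kinetic energy at speed v is ½(1+k)Mv² = (3/4)Mv².
Energy conservation from release (height h) to the top (height 2r): Mgh = Mg(2r) + (3/4)M·gr.
Thus h_min = 2r + (1+k)r/2 = r(2 + 1.5/2) = 1.26 × 2.75 ≈ 3.47 m.

h_min ≈ 3.47 m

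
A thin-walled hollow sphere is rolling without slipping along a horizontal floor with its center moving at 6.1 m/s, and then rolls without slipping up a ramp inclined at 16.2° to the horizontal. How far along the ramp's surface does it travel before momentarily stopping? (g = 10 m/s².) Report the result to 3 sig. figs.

d ≈ 11.1 m

With I = (2/3)MR², the ratio k = I/(MR²) is 2/3.
The rolling condition ω = v/R makes the rotational term ½I(v/R)² = ½kMv², so KE_total = ½(1+k)Mv² = (5/6)Mv².
Setting this equal to Mgh gives the vertical rise h = (1+k)v₀²/(2g) = 1.667×6.1²/(2×10) = 3.101 m.
The distance along the slope is d = h/sinθ = 3.101/sin16.2° ≈ 11.1 m.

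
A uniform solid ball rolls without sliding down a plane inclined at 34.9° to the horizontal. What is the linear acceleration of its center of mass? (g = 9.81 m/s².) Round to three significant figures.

a ≈ 4.01 m/s²

With I = (2/5)MR², the ratio k = I/(MR²) is 0.4.
Translational: Mg sinθ − f = Ma. Rotational about the CM: fR = Iα = kMRa, so f = kMa.
Eliminating f: Mg sinθ = (1+k)Ma, so a = g sinθ/(1+k) = 9.81 × sin34.9° / 1.4 ≈ 4.01 m/s².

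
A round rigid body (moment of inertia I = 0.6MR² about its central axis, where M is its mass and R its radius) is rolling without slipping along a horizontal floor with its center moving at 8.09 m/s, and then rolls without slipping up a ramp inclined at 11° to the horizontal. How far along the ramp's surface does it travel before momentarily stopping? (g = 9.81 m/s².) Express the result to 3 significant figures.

For this body I = 0.6MR², i.e. k = I/(MR²) = 0.6.
Rolling without slipping gives ω = v/R, so the total kinetic energy is ½Mv² + ½Iω² = ½(1+k)Mv² = (4/5)Mv².
Setting this equal to Mgh gives the vertical rise h = (1+k)v₀²/(2g) = 1.6×8.09²/(2×9.81) = 5.337 m.
Along the incline, d = h/sinθ = 5.337/sin11° ≈ 28.0 m.

d ≈ 28.0 m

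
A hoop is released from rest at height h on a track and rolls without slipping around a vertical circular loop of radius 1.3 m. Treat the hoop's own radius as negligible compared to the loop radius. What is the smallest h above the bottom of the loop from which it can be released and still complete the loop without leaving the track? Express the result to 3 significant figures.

With I = MR², the ratio k = I/(MR²) is 1.
At the top, contact is just lost when gravity alone supplies the centripetal force: Mg = Mv_top²/r, i.e. v_top² = gr.
With ω = v/R, the kinetic energy at speed v is ½(1+k)Mv² = Mv².
Energy conservation from release (height h) to the top (height 2r): Mgh = Mg(2r) + M·gr.
Thus h_min = 2r + (1+k)r/2 = r(2 + 2/2) = 1.3 × 3 ≈ 3.90 m.

h_min ≈ 3.90 m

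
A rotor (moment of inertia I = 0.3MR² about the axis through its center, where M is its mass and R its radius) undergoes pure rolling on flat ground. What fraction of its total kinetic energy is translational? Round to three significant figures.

For this body I = 0.3MR², i.e. k = I/(MR²) = 0.3.
Since ω = v/R, the translational part is ½Mv² and the rotational part is ½I(v/R)² = ½kMv²; the total is ½(1+k)Mv².
The translational fraction is therefore 1/(1+k) = 1/1.3 ≈ 0.769.

fraction ≈ 0.769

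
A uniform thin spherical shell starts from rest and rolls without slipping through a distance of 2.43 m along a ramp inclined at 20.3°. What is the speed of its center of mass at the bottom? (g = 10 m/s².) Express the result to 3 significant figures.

v ≈ 3.18 m/s

The moment of inertia is (2/3)MR², giving k ≡ I/(MR²) = 2/3.
Pure rolling means v = ωR; then KE = ½Mv² + ½I(v/R)² = ½(1+k)Mv² = (5/6)Mv².
The vertical drop is h = L sinθ = 2.43 × sin20.3° = 0.8431 m.
Setting Mgh = (5/6)Mv² gives v = √(2gh/(1+k)) = √(2·10·0.8431/1.667) ≈ 3.18 m/s.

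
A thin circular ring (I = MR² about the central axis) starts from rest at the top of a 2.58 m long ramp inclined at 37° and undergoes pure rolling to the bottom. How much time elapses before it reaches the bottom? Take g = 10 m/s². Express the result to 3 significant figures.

t ≈ 1.31 s

For this body I = MR², i.e. k = I/(MR²) = 1.
Along the incline Mg sinθ − f = Ma, and torque about the center fR = Iα = kMR²(a/R) gives f = kMa.
Hence a = g sinθ/(1+k) = 10×sin37°/2 = 3.009 m/s².
Starting from rest, L = ½at², so t = √(2L/a) = √(2×2.58/3.009) ≈ 1.31 s.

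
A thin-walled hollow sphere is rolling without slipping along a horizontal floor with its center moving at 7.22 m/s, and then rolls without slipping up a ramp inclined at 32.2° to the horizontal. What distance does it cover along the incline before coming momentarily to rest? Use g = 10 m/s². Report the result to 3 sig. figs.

The moment of inertia is (2/3)MR², giving k ≡ I/(MR²) = 2/3.
Rolling without slipping gives ω = v/R, so the total kinetic energy is ½Mv² + ½Iω² = ½(1+k)Mv² = (5/6)Mv².
Setting this equal to Mgh gives the vertical rise h = (1+k)v₀²/(2g) = 1.667×7.22²/(2×10) = 4.344 m.
The distance along the slope is d = h/sinθ = 4.344/sin32.2° ≈ 8.15 m.

d ≈ 8.15 m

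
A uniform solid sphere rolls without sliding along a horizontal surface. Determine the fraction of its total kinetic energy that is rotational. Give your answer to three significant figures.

Here I = (2/5)MR², so the shape factor k = I/(MR²) = 0.4.
Since ω = v/R, the translational part is ½Mv² and the rotational part is ½I(v/R)² = ½kMv²; the total is ½(1+k)Mv².
The rotational fraction is therefore k/(1+k) = 0.4/1.4 ≈ 0.286.

fraction ≈ 0.286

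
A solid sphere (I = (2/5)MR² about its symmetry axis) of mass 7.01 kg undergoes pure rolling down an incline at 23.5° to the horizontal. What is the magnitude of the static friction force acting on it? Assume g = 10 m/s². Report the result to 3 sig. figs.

Here I = (2/5)MR², so the shape factor k = I/(MR²) = 0.4.
Translational: Mg sinθ − f = Ma. Rotational about the CM: fR = Iα = kMRa, so f = kMa.
Combining, a = g sinθ/(1+k) and f = kMa = kMg sinθ/(1+k).
f = 0.4 × 7.01 × 10 × sin23.5° / 1.4 ≈ 7.99 N.

f ≈ 7.99 N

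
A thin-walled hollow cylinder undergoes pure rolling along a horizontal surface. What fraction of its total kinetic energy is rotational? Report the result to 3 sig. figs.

fraction ≈ 0.500

Here I = MR², so the shape factor k = I/(MR²) = 1.
With ω = v/R, KE_trans = ½Mv² and KE_rot = ½Iω² = ½kMv², so KE_total = ½(1+k)Mv².
The rotational fraction is therefore k/(1+k) = 1/2 ≈ 0.500.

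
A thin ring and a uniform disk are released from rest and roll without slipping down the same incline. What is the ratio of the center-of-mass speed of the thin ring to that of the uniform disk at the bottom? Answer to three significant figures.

Each satisfies Mgh = ½(1+k)Mv² with k = I/(MR²), so v ∝ 1/√(1+k).
For the thin ring k = 1; for the uniform disk k = 0.5.
v₁/v₂ = √((1+k₂)/(1+k₁)) = √(1.5/2) ≈ 0.866.

v_ratio ≈ 0.866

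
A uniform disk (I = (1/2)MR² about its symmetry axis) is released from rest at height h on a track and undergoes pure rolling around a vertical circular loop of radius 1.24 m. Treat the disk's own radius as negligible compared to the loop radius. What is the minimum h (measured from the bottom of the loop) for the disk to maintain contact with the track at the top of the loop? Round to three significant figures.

Here I = (1/2)MR², so the shape factor k = I/(MR²) = 0.5.
At the top of the loop, the minimum-contact condition is Mg = Mv_top²/r, so v_top² = gr.
With ω = v/R, the kinetic energy at speed v is ½(1+k)Mv² = (3/4)Mv².
Energy conservation from release (height h) to the top (height 2r): Mgh = Mg(2r) + (3/4)M·gr.
Thus h_min = 2r + (1+k)r/2 = r(2 + 1.5/2) = 1.24 × 2.75 ≈ 3.41 m.

h_min ≈ 3.41 m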